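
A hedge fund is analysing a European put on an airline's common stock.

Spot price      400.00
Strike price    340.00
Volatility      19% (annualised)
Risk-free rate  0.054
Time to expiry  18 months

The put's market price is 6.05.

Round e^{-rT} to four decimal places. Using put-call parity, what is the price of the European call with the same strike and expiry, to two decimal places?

e^(−rT) = e^(−0.054·1.5) = 0.9222
Put-call parity: C − P = S − K·e^(−rT) = 400 − 340·0.9222 = 400 − 313.5480 = 86.4520
C = P + (C − P) = 6.05 + (86.4520) = 92.5020

92.50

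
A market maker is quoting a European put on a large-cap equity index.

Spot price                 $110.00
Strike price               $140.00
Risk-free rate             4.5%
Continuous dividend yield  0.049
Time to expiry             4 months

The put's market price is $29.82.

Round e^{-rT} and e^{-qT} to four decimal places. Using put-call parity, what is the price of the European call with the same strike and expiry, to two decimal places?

$0.12

e^(−qT) = e^(−0.049·0.3333) = 0.9838;  e^(−rT) = e^(−0.045·0.3333) = 0.9851
Put-call parity: C − P = S·e^(−qT) − K·e^(−rT) = 110·0.9838 − 140·0.9851 = 108.2180 − 137.9140 = -29.6960
C = P + (C − P) = 29.82 + (-29.6960) = 0.1240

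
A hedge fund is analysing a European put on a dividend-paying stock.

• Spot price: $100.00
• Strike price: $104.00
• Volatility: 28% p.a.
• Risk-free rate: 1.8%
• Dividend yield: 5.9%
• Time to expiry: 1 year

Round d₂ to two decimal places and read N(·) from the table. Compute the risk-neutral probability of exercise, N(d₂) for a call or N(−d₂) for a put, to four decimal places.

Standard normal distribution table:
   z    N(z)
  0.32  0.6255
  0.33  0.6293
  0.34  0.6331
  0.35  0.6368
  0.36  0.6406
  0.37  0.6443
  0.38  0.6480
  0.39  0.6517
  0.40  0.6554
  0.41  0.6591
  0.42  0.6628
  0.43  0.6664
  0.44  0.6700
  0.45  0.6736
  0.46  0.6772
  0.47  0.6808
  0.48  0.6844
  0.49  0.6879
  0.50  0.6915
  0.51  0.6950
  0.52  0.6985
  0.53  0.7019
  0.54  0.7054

σ√T = 0.28 × 1.0000 = 0.2800
d₁ = [ln(100/104) + (0.018 − 0.059 + ½·0.28²)·1] / (σ√T) = (-0.0392 − 0.0018) / 0.2800 = -0.1465 which rounds to -0.15
d₂ = -0.1465 − 0.2800 = -0.4265 which rounds to -0.43
Pr(exercise) under Q = N(−d₂) = N(0.43) = 0.6664

0.6664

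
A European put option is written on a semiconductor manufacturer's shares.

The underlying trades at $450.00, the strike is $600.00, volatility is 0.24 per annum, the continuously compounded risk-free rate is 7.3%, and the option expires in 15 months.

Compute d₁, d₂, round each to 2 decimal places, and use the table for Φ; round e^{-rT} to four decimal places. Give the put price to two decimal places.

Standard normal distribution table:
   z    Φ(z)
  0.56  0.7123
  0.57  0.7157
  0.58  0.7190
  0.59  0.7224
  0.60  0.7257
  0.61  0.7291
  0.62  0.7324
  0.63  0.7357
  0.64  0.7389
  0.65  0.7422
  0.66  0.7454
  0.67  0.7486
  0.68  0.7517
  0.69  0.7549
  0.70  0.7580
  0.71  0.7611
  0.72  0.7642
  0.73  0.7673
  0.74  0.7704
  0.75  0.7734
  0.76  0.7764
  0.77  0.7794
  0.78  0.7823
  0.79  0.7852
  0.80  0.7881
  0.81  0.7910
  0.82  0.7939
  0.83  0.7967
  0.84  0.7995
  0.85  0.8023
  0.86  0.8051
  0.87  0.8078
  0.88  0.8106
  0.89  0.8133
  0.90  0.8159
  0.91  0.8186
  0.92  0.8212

T = 1.25;  σ√T = 0.2683
d₁ = [ln(450/600) + (0.073 + 0.24²/2)·1.25] / 0.2683 = [-0.2877 + 0.1273] / 0.2683 = -0.5979 ≈ -0.60
d₂ = d₁ − σ√T = -0.5979 − 0.2683 = -0.8662 ≈ -0.87
exp(−rT) = exp(−0.073·1.25) = 0.9128
N(−d₂) = N(0.87) = 0.8078;  N(−d₁) = N(0.60) = 0.7257
P = 600·0.9128·0.8078 − 450·0.7257 = 442.4159 − 326.5650 = 115.8509

$115.85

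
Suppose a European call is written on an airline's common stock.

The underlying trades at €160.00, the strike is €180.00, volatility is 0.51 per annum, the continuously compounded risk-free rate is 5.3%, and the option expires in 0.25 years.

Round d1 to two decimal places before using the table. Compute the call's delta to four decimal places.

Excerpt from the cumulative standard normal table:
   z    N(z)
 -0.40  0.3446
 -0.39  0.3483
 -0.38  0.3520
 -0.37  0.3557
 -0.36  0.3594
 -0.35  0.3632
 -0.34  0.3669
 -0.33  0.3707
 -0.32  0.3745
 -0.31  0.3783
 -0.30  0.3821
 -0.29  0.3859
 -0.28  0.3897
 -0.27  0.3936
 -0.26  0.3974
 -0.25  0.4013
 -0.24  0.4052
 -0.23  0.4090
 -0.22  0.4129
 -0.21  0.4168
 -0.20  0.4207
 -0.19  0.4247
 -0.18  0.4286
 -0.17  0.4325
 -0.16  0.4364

σ√T = 0.51 × 0.5000 = 0.2550
d₁ = [ln(160/180) + (0.053 + 0.51²/2)·0.25] / 0.2550 = [-0.1178 + 0.0458] / 0.2550 = -0.2824 → -0.28
N(d₁) = N(-0.28) = 0.3897
Δ_call = N(d₁) = 0.3897

0.3897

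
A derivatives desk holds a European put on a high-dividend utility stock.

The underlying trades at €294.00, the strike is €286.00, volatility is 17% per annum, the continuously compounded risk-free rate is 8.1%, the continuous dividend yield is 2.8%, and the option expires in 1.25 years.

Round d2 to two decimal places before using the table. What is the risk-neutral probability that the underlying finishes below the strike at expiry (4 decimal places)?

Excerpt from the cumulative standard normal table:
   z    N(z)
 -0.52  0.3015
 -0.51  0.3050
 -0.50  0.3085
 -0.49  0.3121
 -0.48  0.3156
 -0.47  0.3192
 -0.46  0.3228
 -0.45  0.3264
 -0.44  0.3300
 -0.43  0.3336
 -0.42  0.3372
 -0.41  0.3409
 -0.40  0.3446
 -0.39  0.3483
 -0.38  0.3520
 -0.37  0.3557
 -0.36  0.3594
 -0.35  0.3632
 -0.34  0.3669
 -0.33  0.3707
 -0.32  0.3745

0.3446

σ√T = 0.17 × 1.1180 = 0.1901
ln(S/K) + (r − q + σ²/2)T = ln(294/286) + (0.081 − 0.028 + 0.17²/2)·1.25 = 0.0276 + 0.0843 = 0.1119
d₁ = 0.1119 / 0.1901 = 0.5887 ⇒ 0.59
d₂ = d₁ − σ√T = 0.5887 − 0.1901 = 0.3987 ⇒ 0.40
Pr(exercise) under Q = N(−d₂) = N(-0.40) = 0.3446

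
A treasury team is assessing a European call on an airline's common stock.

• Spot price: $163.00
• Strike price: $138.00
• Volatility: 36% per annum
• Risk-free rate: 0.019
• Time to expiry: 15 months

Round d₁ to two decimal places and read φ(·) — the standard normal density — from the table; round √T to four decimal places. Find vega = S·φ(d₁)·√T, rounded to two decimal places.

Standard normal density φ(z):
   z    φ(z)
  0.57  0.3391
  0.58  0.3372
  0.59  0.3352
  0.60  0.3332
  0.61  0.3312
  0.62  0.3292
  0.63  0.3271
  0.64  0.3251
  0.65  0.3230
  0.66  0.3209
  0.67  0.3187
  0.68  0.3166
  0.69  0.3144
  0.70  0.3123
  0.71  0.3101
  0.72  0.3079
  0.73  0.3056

58.08

σ√T = 0.36 × 1.1180 = 0.4025
d₁ = [ln(163/138) + (0.019 + 0.36²/2)·1.25] / 0.4025 = [0.1665 + 0.1047] / 0.4025 = 0.6739 ⇒ 0.67
√T = √1.25 = 1.1180
φ(d₁) = φ(0.67) = 0.3187
vega = S·φ(d₁)·√T = 163·0.3187·1.1180 = 58.0780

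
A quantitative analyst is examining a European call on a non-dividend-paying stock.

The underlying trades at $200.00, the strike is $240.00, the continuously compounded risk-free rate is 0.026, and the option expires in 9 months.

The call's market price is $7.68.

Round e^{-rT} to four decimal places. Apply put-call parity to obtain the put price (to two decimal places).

exp(−rT) = exp(−0.026·0.75) = 0.9807
Put-call parity: C − P = S − K·e^(−rT) = 200 − 240·0.9807 = 200 − 235.3680 = -35.3680
P = C − (C − P) = 7.68 − (-35.3680) = 43.0480

$43.05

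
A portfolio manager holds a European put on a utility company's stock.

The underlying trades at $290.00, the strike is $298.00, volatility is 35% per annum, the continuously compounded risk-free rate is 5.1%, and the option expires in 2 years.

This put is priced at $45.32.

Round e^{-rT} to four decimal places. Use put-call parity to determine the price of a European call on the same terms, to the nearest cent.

$66.23

exp(−rT) = exp(−0.051·2) = 0.9030
Put-call parity: C − P = S − K·e^(−rT) = 290 − 298·0.9030 = 290 − 269.0940 = 20.9060
C = P + (C − P) = 45.32 + (20.9060) = 66.2260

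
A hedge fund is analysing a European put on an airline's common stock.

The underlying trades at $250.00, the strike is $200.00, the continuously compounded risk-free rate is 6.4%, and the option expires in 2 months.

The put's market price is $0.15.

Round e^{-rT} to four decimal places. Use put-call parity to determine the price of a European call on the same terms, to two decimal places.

$52.27

exp(−rT) = exp(−0.064·0.1667) = 0.9894
Put-call parity: C − P = S − K·e^(−rT) = 250 − 200·0.9894 = 250 − 197.8800 = 52.1200
C = P + (C − P) = 0.15 + (52.1200) = 52.2700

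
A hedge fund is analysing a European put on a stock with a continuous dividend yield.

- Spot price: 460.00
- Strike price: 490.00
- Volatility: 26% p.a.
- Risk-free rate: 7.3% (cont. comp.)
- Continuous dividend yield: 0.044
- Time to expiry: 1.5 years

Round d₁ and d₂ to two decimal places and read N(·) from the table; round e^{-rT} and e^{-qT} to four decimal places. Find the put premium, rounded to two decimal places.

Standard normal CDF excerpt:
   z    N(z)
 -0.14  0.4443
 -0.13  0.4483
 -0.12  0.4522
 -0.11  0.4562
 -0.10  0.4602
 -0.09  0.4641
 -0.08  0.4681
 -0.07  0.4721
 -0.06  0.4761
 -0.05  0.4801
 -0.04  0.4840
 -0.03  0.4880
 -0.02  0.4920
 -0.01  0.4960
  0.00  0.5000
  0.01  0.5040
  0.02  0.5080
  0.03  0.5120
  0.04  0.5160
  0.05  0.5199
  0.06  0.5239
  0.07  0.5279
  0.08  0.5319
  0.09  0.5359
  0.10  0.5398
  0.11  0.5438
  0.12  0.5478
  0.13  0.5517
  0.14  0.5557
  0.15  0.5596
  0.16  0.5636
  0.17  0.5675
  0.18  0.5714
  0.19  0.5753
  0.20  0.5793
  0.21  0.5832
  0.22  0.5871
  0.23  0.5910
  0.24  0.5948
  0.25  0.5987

59.68

σ√T = 0.26 × 1.2247 = 0.3184
d₁ = [ln(460/490) + (0.073 − 0.044 + 0.26²/2)·1.5] / 0.3184 = [-0.0632 + 0.0942] / 0.3184 = 0.0974 ⇒ 0.10
d₂ = d₁ − σ√T = 0.0974 − 0.3184 = -0.2210 ⇒ -0.22
e^(−qT) = e^(−0.044·1.5) = 0.9361;  e^(−rT) = e^(−0.073·1.5) = 0.8963
P = 490·0.8963·N(0.22) − 460·0.9361·N(-0.10) = 490·0.8963·0.5871 − 460·0.9361·0.4602 = 257.8467 − 198.1649 = 59.6818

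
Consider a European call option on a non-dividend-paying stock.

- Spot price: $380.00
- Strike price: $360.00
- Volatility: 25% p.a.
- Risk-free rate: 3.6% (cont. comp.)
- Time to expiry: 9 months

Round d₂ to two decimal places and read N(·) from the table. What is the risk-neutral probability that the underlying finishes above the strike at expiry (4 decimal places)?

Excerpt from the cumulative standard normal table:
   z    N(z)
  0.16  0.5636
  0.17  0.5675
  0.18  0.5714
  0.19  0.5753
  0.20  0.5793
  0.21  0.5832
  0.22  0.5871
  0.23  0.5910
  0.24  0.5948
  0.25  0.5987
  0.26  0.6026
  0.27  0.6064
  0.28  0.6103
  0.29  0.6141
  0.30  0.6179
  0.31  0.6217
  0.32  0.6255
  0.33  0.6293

0.6064

σ√T = 0.25·√0.75 = 0.2165
d₁ = [ln(380/360) + (0.036 + 0.25²/2)·0.75] / 0.2165 = [0.0541 + 0.0504] / 0.2165 = 0.4827 ⇒ 0.48
d₂ = d₁ − σ√T = 0.4827 − 0.2165 = 0.2662 ⇒ 0.27
Pr(exercise) under Q = N(d₂) = 0.6064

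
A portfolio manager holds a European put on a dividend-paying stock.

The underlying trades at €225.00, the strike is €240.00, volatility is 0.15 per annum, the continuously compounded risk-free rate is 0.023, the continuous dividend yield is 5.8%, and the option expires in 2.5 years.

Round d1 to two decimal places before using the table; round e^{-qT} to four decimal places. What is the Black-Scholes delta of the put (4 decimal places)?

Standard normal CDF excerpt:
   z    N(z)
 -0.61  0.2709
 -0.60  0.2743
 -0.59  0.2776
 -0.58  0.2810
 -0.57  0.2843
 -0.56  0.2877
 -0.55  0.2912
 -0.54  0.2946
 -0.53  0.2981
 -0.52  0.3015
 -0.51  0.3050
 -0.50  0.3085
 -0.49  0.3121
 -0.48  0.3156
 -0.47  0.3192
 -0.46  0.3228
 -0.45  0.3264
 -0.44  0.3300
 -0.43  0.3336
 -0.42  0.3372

σ√T = 0.15·√2.5 = 0.2372
ln(S/K) + (r − q + σ²/2)T = ln(225/240) + (0.023 − 0.058 + 0.15²/2)·2.5 = -0.0645 − 0.0594 = -0.1239
d₁ = -0.1239 / 0.2372 = -0.5225 ⇒ -0.52
N(d₁) = N(-0.52) = 0.3015
Δ_put = exp(−qT)·(N(d₁) − 1) = 0.8650·(0.3015 − 1) = -0.6042

-0.6042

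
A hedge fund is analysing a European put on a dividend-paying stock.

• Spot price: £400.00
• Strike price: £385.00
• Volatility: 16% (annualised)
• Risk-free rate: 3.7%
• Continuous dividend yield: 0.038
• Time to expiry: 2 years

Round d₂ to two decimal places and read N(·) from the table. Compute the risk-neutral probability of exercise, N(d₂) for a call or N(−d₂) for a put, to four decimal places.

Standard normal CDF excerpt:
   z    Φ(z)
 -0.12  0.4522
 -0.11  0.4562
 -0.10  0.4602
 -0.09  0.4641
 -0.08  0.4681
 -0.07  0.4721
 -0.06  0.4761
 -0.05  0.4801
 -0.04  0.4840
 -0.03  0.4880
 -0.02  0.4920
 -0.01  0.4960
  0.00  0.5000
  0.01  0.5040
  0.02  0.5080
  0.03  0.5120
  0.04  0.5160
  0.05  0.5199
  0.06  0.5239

σ√T = 0.16 × 1.4142 = 0.2263
d₁ = [ln(400/385) + (0.037 − 0.038 + 0.16²/2)·2] / 0.2263 = [0.0382 + 0.0236] / 0.2263 = 0.2732 ⇒ 0.27
d₂ = d₁ − σ√T = 0.2732 − 0.2263 = 0.0469 ⇒ 0.05
Risk-neutral Pr[S_T < K] = N(−d₂) = N(-0.05) = 0.4801

0.4801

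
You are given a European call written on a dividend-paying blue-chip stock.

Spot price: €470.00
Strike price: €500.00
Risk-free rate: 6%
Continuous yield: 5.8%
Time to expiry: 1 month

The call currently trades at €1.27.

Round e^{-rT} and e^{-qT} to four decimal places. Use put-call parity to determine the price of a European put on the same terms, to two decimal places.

€31.03

e^(−qT) = e^(−0.058·0.08333) = 0.9952;  e^(−rT) = e^(−0.06·0.08333) = 0.9950
Put-call parity: C − P = S·e^(−qT) − K·e^(−rT) = 470·0.9952 − 500·0.9950 = 467.7440 − 497.5000 = -29.7560
P = C − (C − P) = 1.27 − (-29.7560) = 31.0260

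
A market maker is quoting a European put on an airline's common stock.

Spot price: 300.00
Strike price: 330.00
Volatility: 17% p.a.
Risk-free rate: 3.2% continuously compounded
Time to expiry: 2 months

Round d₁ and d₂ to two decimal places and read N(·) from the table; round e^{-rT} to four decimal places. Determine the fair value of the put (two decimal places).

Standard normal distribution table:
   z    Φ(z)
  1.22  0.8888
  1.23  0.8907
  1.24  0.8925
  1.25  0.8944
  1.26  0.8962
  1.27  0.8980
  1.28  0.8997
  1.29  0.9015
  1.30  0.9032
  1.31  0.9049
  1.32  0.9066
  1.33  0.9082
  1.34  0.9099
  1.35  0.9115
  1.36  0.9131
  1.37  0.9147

29.26

σ√T = 0.17 × 0.4082 = 0.0694
d₁ = [ln(300/330) + (0.032 + 0.17²/2)·0.1667] / 0.0694 = [-0.0953 + 0.0077] / 0.0694 = -1.2618 ≈ -1.26
d₂ = d₁ − σ√T = -1.2618 − 0.0694 = -1.3312 ≈ -1.33
e^(−rT) = e^(−0.032·0.1667) = 0.9947
P = 330·0.9947·N(1.33) − 300·N(1.26) = 330·0.9947·0.9082 − 300·0.8962 = 298.1176 − 268.8600 = 29.2576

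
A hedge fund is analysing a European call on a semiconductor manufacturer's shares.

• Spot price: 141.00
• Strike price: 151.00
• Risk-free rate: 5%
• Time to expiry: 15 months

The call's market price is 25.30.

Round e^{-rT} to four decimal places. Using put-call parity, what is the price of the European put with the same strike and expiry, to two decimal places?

exp(−rT) = exp(−0.05·1.25) = 0.9394
Put-call parity: C − P = S − K·e^(−rT) = 141 − 151·0.9394 = 141 − 141.8494 = -0.8494
P = C − (C − P) = 25.30 − (-0.8494) = 26.1494

26.15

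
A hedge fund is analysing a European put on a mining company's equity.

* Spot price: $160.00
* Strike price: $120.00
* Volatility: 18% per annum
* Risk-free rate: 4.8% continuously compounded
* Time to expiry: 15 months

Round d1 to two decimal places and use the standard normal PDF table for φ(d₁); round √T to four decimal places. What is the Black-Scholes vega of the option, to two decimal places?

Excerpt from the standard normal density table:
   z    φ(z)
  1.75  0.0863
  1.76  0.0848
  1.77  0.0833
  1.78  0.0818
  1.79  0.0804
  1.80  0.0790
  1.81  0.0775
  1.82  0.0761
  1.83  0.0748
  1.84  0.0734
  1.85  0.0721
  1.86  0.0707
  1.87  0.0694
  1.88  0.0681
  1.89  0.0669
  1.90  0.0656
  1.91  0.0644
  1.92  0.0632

σ√T = 0.18·√1.25 = 0.2012
d₁ = [ln(160/120) + (0.048 + 0.18²/2)·1.25] / 0.2012 = [0.2877 + 0.0803] / 0.2012 = 1.8283 which rounds to 1.83
√T = √1.25 = 1.1180
φ(d₁) = φ(1.83) = 0.0748
vega = S·φ(d₁)·√T = 160·0.0748·1.1180 = 13.3802
(Call and put vega coincide under Black-Scholes.)

13.38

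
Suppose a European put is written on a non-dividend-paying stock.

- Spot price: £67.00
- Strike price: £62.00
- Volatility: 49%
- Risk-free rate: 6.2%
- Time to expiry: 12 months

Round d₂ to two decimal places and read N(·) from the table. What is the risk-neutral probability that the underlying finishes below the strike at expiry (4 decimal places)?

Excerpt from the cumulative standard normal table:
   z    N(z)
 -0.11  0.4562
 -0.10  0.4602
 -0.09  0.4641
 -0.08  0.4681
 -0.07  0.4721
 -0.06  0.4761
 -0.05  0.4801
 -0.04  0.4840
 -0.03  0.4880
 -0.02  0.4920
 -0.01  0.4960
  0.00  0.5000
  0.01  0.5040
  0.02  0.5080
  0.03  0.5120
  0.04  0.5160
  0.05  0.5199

T = 1;  σ√T = 0.4900
d₁ = [ln(67/62) + (0.062 + ½·0.49²)·1] / (σ√T) = (0.0776 + 0.1820) / 0.4900 = 0.5298 ⇒ 0.53
d₂ = 0.5298 − 0.4900 = 0.0398 ⇒ 0.04
Pr(exercise) under Q = N(−d₂) = N(-0.04) = 0.4840

0.4840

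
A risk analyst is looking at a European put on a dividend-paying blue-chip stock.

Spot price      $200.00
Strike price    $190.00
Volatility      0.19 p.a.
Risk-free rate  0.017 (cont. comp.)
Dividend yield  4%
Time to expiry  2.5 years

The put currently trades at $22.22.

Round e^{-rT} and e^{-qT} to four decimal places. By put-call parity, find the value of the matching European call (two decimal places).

e^(−qT) = e^(−0.04·2.5) = 0.9048;  e^(−rT) = e^(−0.017·2.5) = 0.9584
Put-call parity: C − P = S·e^(−qT) − K·e^(−rT) = 200·0.9048 − 190·0.9584 = 180.9600 − 182.0960 = -1.1360
C = P + (C − P) = 22.22 + (-1.1360) = 21.0840

$21.08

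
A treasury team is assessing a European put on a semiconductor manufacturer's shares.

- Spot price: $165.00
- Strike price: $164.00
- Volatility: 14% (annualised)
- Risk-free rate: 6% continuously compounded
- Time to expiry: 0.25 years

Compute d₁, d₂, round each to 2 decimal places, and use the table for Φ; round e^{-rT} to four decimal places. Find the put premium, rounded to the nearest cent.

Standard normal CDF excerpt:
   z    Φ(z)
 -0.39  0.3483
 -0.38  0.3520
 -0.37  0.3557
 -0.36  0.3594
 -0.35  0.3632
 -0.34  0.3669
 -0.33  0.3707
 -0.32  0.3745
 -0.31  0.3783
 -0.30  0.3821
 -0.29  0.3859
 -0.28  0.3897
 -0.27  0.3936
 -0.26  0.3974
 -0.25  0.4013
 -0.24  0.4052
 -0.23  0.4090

T = 0.25;  σ√T = 0.0700
d₁ = [ln(165/164) + (0.06 + ½·0.14²)·0.25] / (σ√T) = (0.0061 + 0.0175) / 0.0700 = 0.3361 which rounds to 0.34
d₂ = 0.3361 − 0.0700 = 0.2661 which rounds to 0.27
e^(−rT) = e^(−0.06·0.25) = 0.9851
N(−d₂) = N(-0.27) = 0.3936;  N(−d₁) = N(-0.34) = 0.3669
P = 164·0.9851·0.3936 − 165·0.3669 = 63.5886 − 60.5385 = 3.0501

$3.05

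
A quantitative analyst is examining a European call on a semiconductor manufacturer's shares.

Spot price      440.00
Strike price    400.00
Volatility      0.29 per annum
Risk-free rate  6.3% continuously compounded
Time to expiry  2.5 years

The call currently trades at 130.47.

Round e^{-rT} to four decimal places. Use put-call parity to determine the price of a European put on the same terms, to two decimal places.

32.19

e^(−rT) = e^(−0.063·2.5) = 0.8543
Put-call parity: C − P = S − K·e^(−rT) = 440 − 400·0.8543 = 440 − 341.7200 = 98.2800
P = C − (C − P) = 130.47 − (98.2800) = 32.1900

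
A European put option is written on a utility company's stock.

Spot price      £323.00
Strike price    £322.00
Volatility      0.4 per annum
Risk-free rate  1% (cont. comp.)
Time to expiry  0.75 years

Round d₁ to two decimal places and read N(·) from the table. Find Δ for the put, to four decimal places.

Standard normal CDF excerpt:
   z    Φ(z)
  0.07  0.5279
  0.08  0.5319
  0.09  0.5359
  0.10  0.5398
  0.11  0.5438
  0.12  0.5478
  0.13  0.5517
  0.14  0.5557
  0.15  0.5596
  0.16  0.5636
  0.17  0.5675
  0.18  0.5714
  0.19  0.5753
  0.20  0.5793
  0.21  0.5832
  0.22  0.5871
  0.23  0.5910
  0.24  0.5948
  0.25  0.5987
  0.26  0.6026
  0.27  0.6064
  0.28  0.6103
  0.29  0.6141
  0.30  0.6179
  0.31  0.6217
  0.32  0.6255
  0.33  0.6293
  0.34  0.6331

-0.4207

T = 0.75;  σ√T = 0.3464
d₁ = [ln(323/322) + (0.01 + ½·0.4²)·0.75] / (σ√T) = (0.0031 + 0.0675) / 0.3464 = 0.2038 → 0.20
N(d₁) = N(0.20) = 0.5793
Δ_put = N(d₁) − 1 = 0.5793 − 1 = -0.4207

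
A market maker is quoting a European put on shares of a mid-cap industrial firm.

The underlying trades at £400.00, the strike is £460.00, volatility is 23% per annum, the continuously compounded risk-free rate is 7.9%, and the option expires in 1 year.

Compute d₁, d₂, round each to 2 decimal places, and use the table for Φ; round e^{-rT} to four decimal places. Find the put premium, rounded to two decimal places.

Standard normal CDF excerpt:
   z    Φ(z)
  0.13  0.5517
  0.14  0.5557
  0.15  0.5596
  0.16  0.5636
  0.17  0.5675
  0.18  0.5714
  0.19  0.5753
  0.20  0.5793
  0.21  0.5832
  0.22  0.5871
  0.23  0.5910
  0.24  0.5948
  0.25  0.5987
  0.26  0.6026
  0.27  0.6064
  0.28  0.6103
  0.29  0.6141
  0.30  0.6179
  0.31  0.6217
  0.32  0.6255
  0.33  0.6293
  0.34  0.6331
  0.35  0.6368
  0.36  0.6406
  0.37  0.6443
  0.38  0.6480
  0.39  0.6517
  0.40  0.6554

£51.59

T = 1;  σ√T = 0.2300
d₁ = [ln(400/460) + (0.079 + 0.23²/2)·1] / 0.2300 = [-0.1398 + 0.1055] / 0.2300 = -0.1492 → -0.15
d₂ = d₁ − σ√T = -0.1492 − 0.2300 = -0.3792 → -0.38
e^(−rT) = e^(−0.079·1) = 0.9240
N(−d₂) = N(0.38) = 0.6480;  N(−d₁) = N(0.15) = 0.5596
P = 460·0.9240·0.6480 − 400·0.5596 = 275.4259 − 223.8400 = 51.5859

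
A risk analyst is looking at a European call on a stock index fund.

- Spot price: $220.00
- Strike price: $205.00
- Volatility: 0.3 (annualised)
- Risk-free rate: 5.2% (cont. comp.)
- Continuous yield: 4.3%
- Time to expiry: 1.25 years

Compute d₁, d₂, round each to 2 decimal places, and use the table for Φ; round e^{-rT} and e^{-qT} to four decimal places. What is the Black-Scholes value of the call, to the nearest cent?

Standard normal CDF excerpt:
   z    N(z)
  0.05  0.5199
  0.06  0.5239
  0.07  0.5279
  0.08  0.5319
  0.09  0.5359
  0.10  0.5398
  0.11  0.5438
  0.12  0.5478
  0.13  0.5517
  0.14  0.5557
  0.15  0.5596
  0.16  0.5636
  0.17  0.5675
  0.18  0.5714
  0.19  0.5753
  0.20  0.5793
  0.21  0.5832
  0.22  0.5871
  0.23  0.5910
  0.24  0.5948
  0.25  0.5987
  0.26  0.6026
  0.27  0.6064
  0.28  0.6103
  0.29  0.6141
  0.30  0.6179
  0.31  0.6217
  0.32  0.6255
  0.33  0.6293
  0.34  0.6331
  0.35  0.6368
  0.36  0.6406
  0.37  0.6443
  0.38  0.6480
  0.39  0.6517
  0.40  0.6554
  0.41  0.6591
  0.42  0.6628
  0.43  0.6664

σ√T = 0.3·√1.25 = 0.3354
d₁ = [ln(220/205) + (0.052 − 0.043 + 0.3²/2)·1.25] / 0.3354 = [0.0706 + 0.0675] / 0.3354 = 0.4118 ≈ 0.41
d₂ = d₁ − σ√T = 0.4118 − 0.3354 = 0.0764 ≈ 0.08
e^(−qT) = e^(−0.043·1.25) = 0.9477;  e^(−rT) = e^(−0.052·1.25) = 0.9371
N(d₁) = N(0.41) = 0.6591;  N(d₂) = N(0.08) = 0.5319
C = 220·0.9477·0.6591 − 205·0.9371·0.5319 = 137.4184 − 102.1809 = 35.2375

$35.24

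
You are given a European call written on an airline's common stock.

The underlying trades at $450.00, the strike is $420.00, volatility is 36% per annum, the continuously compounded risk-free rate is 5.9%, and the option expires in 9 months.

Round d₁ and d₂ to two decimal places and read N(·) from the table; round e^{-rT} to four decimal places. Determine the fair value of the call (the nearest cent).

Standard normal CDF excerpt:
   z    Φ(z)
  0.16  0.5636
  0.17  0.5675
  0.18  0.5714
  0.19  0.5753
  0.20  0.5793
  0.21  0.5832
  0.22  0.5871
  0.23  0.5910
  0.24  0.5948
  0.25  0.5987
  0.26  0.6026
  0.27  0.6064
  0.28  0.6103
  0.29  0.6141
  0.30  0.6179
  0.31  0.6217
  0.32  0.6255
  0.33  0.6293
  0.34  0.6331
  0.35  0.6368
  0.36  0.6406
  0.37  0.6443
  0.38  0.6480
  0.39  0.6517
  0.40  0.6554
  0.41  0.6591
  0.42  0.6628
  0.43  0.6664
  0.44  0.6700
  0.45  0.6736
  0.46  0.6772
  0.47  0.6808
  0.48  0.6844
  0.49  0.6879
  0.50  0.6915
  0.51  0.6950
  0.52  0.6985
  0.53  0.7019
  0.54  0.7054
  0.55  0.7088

σ√T = 0.36·√0.75 = 0.3118
d₁ = [ln(450/420) + (0.059 + 0.36²/2)·0.75] / 0.3118 = [0.0690 + 0.0928] / 0.3118 = 0.5191 → 0.52
d₂ = d₁ − σ√T = 0.5191 − 0.3118 = 0.2073 → 0.21
exp(−rT) = exp(−0.059·0.75) = 0.9567
C = 450·N(0.52) − 420·0.9567·N(0.21) = 450·0.6985 − 420·0.9567·0.5832 = 314.3250 − 234.3379 = 79.9871

$79.99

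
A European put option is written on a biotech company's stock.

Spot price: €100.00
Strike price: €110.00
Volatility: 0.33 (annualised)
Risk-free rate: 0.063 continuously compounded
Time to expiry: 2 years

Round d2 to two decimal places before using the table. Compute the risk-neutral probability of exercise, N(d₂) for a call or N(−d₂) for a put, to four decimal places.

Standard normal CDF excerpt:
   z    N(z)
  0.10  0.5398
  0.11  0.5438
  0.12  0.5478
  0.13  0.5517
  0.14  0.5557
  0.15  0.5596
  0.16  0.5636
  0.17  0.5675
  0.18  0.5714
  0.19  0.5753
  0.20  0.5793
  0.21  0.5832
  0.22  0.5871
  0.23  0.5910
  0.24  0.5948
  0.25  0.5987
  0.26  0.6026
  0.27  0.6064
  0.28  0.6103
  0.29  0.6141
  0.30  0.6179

σ√T = 0.33 × 1.4142 = 0.4667
d₁ = [ln(100/110) + (0.063 + 0.33²/2)·2] / 0.4667 = [-0.0953 + 0.2349] / 0.4667 = 0.2991 ⇒ 0.30
d₂ = d₁ − σ√T = 0.2991 − 0.4667 = -0.1676 ⇒ -0.17
Pr(exercise) under Q = N(−d₂) = N(0.17) = 0.5675

0.5675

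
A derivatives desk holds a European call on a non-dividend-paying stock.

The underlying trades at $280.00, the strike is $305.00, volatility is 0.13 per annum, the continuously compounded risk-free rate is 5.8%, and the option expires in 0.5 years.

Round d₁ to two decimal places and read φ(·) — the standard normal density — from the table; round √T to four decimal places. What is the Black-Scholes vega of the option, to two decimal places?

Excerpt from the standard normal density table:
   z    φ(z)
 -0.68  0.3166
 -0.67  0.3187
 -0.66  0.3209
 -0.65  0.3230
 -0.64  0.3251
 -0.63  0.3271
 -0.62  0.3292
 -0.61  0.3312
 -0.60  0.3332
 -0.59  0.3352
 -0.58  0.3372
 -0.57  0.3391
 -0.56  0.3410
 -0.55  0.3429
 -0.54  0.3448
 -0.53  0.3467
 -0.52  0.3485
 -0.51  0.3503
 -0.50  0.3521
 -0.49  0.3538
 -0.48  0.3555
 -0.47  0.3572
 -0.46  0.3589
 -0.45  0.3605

67.14

σ√T = 0.13 × 0.7071 = 0.0919
d₁ = [ln(280/305) + (0.058 + 0.13²/2)·0.5] / 0.0919 = [-0.0855 + 0.0332] / 0.0919 = -0.5689 ≈ -0.57
√T = √0.5 = 0.7071
φ(d₁) = φ(-0.57) = 0.3391
vega = S·φ(d₁)·√T = 280·0.3391·0.7071 = 67.1377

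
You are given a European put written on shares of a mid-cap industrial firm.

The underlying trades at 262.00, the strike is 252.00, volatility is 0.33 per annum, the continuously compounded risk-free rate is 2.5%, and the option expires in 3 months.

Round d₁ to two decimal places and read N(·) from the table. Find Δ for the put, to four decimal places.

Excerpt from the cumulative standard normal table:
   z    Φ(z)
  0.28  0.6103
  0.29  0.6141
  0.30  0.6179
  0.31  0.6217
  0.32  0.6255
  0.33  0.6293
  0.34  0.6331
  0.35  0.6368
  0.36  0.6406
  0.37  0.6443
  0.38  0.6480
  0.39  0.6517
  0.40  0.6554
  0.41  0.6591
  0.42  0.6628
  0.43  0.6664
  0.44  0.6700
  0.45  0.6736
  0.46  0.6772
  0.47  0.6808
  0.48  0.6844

-0.3594

σ√T = 0.33·√0.25 = 0.1650
d₁ = [ln(262/252) + (0.025 + 0.33²/2)·0.25] / 0.1650 = [0.0389 + 0.0199] / 0.1650 = 0.3562 → 0.36
N(d₁) = N(0.36) = 0.6406
Δ_put = N(d₁) − 1 = 0.6406 − 1 = -0.3594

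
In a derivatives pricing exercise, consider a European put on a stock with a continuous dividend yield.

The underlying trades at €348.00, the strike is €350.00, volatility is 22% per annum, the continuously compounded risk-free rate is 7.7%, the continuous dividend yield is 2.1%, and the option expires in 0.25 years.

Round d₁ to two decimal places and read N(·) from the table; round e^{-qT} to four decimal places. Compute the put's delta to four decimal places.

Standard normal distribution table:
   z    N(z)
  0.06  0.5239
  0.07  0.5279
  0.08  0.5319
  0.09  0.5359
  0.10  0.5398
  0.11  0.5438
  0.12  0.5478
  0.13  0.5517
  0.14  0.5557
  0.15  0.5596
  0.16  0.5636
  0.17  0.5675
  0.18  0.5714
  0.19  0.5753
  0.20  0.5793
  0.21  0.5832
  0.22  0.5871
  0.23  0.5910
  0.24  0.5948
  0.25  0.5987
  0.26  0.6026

σ√T = 0.22 × 0.5000 = 0.1100
d₁ = [ln(348/350) + (0.077 − 0.021 + 0.22²/2)·0.25] / 0.1100 = [-0.0057 + 0.0200] / 0.1100 = 0.1302 → 0.13
N(d₁) = N(0.13) = 0.5517
Δ_put = exp(−qT)·(N(d₁) − 1) = 0.9948·(0.5517 − 1) = -0.4460

-0.4460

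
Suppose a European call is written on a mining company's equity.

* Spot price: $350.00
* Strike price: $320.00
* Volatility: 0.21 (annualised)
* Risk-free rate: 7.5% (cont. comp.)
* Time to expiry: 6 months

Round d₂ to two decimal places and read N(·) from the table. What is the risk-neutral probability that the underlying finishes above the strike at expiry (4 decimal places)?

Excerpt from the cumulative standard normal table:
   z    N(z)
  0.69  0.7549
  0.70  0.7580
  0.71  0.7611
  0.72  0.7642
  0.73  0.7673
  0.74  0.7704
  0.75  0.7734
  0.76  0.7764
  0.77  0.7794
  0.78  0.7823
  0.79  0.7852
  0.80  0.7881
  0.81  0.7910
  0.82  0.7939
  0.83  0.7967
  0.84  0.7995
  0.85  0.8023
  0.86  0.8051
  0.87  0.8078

0.7823

σ√T = 0.21 × 0.7071 = 0.1485
d₁ = [ln(350/320) + (0.075 + 0.21²/2)·0.5] / 0.1485 = [0.0896 + 0.0485] / 0.1485 = 0.9303 which rounds to 0.93
d₂ = d₁ − σ√T = 0.9303 − 0.1485 = 0.7818 which rounds to 0.78
Risk-neutral Pr[S_T > K] = N(d₂) = N(0.78) = 0.7823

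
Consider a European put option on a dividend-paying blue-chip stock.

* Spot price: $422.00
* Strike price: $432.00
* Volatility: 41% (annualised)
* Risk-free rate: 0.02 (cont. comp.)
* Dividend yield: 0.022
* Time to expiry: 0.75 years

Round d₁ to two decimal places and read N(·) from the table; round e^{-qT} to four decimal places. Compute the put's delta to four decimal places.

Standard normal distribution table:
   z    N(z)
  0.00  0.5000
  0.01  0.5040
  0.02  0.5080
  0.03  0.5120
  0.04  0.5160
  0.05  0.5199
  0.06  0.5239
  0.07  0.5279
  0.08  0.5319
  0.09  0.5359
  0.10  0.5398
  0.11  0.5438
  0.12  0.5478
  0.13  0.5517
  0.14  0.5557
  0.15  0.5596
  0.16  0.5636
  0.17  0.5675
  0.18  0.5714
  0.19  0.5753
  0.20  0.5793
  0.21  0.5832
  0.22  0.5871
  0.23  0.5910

-0.4487

σ√T = 0.41 × 0.8660 = 0.3551
d₁ = [ln(422/432) + (0.02 − 0.022 + 0.41²/2)·0.75] / 0.3551 = [-0.0234 + 0.0615] / 0.3551 = 0.1074 which rounds to 0.11
N(d₁) = N(0.11) = 0.5438
Δ_put = exp(−qT)·(N(d₁) − 1) = 0.9836·(0.5438 − 1) = -0.4487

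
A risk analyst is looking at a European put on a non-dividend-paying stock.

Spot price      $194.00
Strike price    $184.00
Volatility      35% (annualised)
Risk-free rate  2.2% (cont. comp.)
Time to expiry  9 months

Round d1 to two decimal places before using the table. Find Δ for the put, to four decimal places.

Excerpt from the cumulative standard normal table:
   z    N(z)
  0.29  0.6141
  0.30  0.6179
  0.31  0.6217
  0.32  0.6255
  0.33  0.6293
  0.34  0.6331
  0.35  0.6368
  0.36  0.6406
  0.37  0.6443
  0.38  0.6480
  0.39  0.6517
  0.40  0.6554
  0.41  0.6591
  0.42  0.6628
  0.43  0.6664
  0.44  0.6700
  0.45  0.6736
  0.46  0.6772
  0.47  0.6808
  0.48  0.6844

T = 0.75;  σ√T = 0.3031
d₁ = [ln(194/184) + (0.022 + 0.35²/2)·0.75] / 0.3031 = [0.0529 + 0.0624] / 0.3031 = 0.3806 ≈ 0.38
N(d₁) = N(0.38) = 0.6480
Δ_put = N(d₁) − 1 = 0.6480 − 1 = -0.3520

-0.3520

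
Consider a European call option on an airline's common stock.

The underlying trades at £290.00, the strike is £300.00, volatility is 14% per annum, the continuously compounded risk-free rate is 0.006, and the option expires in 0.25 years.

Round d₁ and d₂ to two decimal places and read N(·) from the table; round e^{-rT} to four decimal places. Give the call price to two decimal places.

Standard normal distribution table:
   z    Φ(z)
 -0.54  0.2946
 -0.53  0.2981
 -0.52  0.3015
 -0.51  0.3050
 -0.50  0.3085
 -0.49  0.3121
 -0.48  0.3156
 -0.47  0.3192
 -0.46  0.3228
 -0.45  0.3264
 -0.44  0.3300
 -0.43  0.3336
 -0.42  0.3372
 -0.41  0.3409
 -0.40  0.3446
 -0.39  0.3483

T = 0.25;  σ√T = 0.0700
ln(S/K) + (r + σ²/2)T = ln(290/300) + (0.006 + 0.14²/2)·0.25 = -0.0339 + 0.0040 = -0.0300
d₁ = -0.0300 / 0.0700 = -0.4279 ⇒ -0.43
d₂ = d₁ − σ√T = -0.4279 − 0.0700 = -0.4979 ⇒ -0.50
e^(−rT) = e^(−0.006·0.25) = 0.9985
N(d₁) = N(-0.43) = 0.3336;  N(d₂) = N(-0.50) = 0.3085
C = 290·0.3336 − 300·0.9985·0.3085 = 96.7440 − 92.4112 = 4.3328

£4.33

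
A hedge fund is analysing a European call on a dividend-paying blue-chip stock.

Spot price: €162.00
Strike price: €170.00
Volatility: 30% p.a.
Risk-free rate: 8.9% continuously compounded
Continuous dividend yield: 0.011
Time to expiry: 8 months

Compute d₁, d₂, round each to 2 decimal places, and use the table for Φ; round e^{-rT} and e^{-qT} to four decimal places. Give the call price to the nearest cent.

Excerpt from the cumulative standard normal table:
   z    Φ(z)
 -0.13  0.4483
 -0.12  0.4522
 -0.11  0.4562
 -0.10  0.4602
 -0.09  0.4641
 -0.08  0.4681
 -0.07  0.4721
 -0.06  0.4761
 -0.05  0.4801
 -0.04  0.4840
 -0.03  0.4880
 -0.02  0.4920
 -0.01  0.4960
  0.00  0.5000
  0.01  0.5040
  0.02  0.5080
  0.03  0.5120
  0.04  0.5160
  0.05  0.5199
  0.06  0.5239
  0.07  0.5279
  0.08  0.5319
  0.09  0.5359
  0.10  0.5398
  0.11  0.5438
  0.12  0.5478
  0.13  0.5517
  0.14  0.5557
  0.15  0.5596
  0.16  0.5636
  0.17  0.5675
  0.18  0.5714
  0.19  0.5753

€16.28

T = 0.6667;  σ√T = 0.2449
d₁ = [ln(162/170) + (0.089 − 0.011 + 0.3²/2)·0.6667] / 0.2449 = [-0.0482 + 0.0820] / 0.2449 = 0.1380 which rounds to 0.14
d₂ = d₁ − σ√T = 0.1380 − 0.2449 = -0.1070 which rounds to -0.11
e^(−qT) = e^(−0.011·0.6667) = 0.9927;  e^(−rT) = e^(−0.089·0.6667) = 0.9424
C = 162·0.9927·N(0.14) − 170·0.9424·N(-0.11) = 162·0.9927·0.5557 − 170·0.9424·0.4562 = 89.3662 − 73.0869 = 16.2793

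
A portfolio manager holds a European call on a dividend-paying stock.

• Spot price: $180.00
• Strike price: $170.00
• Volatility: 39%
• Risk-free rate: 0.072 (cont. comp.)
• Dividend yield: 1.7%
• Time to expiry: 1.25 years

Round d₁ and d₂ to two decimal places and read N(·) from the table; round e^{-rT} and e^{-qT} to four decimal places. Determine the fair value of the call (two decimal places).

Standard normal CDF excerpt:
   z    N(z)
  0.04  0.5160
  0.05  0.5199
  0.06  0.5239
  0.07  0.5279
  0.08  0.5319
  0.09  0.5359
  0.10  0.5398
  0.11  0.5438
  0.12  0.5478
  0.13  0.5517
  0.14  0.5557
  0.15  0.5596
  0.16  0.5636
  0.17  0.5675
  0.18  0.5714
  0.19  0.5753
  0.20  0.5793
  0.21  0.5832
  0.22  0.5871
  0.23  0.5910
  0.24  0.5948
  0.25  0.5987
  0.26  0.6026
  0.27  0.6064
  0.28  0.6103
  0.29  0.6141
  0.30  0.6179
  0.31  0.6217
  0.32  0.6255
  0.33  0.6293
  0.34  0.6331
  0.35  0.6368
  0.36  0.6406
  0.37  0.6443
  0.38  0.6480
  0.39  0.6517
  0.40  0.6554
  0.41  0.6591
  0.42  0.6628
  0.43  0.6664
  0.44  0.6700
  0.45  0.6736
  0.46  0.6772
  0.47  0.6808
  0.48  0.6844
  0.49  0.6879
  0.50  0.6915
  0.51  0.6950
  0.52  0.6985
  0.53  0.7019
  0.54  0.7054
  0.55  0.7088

$40.46

σ√T = 0.39·√1.25 = 0.4360
d₁ = [ln(180/170) + (0.072 − 0.017 + 0.39²/2)·1.25] / 0.4360 = [0.0572 + 0.1638] / 0.4360 = 0.5068 ≈ 0.51
d₂ = d₁ − σ√T = 0.5068 − 0.4360 = 0.0707 ≈ 0.07
exp(−qT) = exp(−0.017·1.25) = 0.9790;  exp(−rT) = exp(−0.072·1.25) = 0.9139
N(d₁) = N(0.51) = 0.6950;  N(d₂) = N(0.07) = 0.5279
C = 180·0.9790·0.6950 − 170·0.9139·0.5279 = 122.4729 − 82.0161 = 40.4568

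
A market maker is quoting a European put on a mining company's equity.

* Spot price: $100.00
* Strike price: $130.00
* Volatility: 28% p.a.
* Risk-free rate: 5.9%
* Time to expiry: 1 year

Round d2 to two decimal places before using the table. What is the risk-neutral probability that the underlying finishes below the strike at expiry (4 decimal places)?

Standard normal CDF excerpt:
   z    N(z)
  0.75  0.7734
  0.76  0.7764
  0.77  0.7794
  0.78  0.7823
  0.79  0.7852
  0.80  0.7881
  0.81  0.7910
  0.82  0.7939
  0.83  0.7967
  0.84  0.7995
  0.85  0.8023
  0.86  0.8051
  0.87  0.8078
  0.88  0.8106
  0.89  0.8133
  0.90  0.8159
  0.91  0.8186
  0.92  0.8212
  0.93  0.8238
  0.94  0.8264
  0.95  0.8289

σ√T = 0.28 × 1.0000 = 0.2800
d₁ = [ln(100/130) + (0.059 + ½·0.28²)·1] / (σ√T) = (-0.2624 + 0.0982) / 0.2800 = -0.5863 ⇒ -0.59
d₂ = -0.5863 − 0.2800 = -0.8663 ⇒ -0.87
Pr(exercise) under Q = N(−d₂) = N(0.87) = 0.8078

0.8078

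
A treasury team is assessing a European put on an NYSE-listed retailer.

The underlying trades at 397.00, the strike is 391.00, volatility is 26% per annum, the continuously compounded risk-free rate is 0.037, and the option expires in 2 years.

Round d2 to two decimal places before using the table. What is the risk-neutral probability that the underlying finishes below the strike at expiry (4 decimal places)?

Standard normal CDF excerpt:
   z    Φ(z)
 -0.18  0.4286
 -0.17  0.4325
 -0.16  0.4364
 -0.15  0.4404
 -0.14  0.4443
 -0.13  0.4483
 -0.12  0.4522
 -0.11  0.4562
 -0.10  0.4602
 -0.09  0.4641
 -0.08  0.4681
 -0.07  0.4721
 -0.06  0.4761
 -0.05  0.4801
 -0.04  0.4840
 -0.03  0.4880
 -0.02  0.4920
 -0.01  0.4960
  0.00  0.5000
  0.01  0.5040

0.4761

T = 2;  σ√T = 0.3677
ln(S/K) + (r + σ²/2)T = ln(397/391) + (0.037 + 0.26²/2)·2 = 0.0152 + 0.1416 = 0.1568
d₁ = 0.1568 / 0.3677 = 0.4265 which rounds to 0.43
d₂ = d₁ − σ√T = 0.4265 − 0.3677 = 0.0588 which rounds to 0.06
Pr(exercise) under Q = N(−d₂) = N(-0.06) = 0.4761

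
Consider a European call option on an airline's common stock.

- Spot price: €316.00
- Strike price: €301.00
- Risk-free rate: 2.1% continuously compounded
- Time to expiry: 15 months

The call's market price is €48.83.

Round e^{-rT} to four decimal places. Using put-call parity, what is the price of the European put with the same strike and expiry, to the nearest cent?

€26.03

exp(−rT) = exp(−0.021·1.25) = 0.9741
Put-call parity: C − P = S − K·e^(−rT) = 316 − 301·0.9741 = 316 − 293.2041 = 22.7959
P = C − (C − P) = 48.83 − (22.7959) = 26.0341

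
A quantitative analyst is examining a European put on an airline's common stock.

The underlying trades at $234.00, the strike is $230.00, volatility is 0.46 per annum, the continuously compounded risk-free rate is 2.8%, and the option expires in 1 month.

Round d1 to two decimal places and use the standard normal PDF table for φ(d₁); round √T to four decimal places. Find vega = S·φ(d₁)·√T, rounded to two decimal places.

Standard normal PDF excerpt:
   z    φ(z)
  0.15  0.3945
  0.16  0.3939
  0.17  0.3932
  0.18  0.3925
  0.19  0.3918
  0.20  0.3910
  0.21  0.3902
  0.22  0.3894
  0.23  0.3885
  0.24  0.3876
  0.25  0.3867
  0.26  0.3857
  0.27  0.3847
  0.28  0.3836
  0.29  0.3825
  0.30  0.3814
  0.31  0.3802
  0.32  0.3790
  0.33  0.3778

26.36

σ√T = 0.46·√0.08333 = 0.1328
d₁ = [ln(234/230) + (0.028 + 0.46²/2)·0.08333] / 0.1328 = [0.0172 + 0.0112] / 0.1328 = 0.2138 ⇒ 0.21
√T = √0.08333 = 0.2887
φ(d₁) = φ(0.21) = 0.3902
vega = S·φ(d₁)·√T = 234·0.3902·0.2887 = 26.3603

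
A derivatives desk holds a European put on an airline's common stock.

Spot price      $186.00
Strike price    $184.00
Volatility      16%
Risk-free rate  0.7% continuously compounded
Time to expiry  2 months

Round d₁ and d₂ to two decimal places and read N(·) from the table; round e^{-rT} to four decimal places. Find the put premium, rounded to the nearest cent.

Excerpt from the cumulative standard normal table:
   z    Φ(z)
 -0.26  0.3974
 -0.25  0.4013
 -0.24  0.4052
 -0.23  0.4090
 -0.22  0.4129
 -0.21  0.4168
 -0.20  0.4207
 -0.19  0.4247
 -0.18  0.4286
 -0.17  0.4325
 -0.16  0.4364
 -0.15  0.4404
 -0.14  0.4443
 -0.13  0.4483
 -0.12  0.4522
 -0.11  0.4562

$4.14

σ√T = 0.16 × 0.4082 = 0.0653
d₁ = [ln(186/184) + (0.007 + ½·0.16²)·0.1667] / (σ√T) = (0.0108 + 0.0033) / 0.0653 = 0.2160 ≈ 0.22
d₂ = 0.2160 − 0.0653 = 0.1507 ≈ 0.15
exp(−rT) = exp(−0.007·0.1667) = 0.9988
P = 184·0.9988·N(-0.15) − 186·N(-0.22) = 184·0.9988·0.4404 − 186·0.4129 = 80.9364 − 76.7994 = 4.1370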